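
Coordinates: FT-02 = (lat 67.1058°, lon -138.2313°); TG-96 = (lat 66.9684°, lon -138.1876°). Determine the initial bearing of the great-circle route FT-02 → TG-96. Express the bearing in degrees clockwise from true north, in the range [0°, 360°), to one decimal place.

172.9°

Δλ = 0.0437°
y = sin Δλ · cos φ₂ = 0.000298
x = cos φ₁ sin φ₂ − sin φ₁ cos φ₂ cos Δλ = -0.002398
θ = atan2(y, x) = 172.9066° → 172.9066° (mod 360°)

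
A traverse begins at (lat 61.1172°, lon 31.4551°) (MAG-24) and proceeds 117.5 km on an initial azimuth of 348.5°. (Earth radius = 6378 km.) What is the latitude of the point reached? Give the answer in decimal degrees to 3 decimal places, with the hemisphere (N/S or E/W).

62.151°N

δ = d/R = 117.5/6378 = 0.018423 rad
φ₂ = arcsin(sin φ₁ cos δ + cos φ₁ sin δ cos θ)
   = arcsin(0.87561·0.99983 + 0.48302·0.01842·0.97992) = 62.15083°
λ₂ = λ₁ + atan2(sin θ sin δ cos φ₁, cos δ − sin φ₁ sin φ₂) = 31.00464°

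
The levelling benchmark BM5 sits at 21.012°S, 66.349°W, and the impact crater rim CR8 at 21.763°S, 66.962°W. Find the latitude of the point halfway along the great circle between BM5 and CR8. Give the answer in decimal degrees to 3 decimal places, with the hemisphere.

Bx = cos φ₂ cos Δλ = 0.928672,  By = cos φ₂ sin Δλ = -0.009936
φₘ = atan2(sin φ₁ + sin φ₂, √((cos φ₁ + Bx)² + By²)) = -21.38778°
λₘ = λ₁ + atan2(By, cos φ₁ + Bx) = -66.65471°

21.388°S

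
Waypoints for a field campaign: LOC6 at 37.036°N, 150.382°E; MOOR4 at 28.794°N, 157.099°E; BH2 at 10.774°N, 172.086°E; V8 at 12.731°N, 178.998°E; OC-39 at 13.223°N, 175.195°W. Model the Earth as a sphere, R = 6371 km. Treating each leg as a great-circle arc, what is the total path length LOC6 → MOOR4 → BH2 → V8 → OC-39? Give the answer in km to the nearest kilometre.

5063 km

LOC6→MOOR4: c = 0.174176 rad, d = 1109.68 km
MOOR4→BH2: c = 0.398448 rad, d = 2538.51 km
BH2→V8: c = 0.122939 rad, d = 783.24 km
V8→OC-39: c = 0.099133 rad, d = 631.58 km
Total = 1109.68 + 2538.51 + 783.24 + 631.58 = 5063.01 km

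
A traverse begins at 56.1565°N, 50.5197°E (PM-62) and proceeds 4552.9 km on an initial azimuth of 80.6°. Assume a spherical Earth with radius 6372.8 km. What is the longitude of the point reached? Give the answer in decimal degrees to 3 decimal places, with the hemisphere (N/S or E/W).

113.343°E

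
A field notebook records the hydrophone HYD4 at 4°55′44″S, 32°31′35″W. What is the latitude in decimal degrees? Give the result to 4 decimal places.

4° + 55′/60 + 44″/3600 = 4 + 0.91667 + 0.01222 = 4.9289°

4.9289°S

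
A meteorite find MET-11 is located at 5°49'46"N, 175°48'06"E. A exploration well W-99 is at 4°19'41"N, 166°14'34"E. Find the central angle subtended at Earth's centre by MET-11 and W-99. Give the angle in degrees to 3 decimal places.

MET-11: φ = +5.82944°, λ = +175.80167°
W-99: φ = +4.32806°, λ = +166.24278°
Δφ = -1.5014°,  Δλ = -9.5589°
a = sin²(Δφ/2) + cos φ₁ cos φ₂ sin²(Δλ/2) = 0.007058
c = 2·arcsin(√a) = 0.168226 rad = 9.6386°

9.639°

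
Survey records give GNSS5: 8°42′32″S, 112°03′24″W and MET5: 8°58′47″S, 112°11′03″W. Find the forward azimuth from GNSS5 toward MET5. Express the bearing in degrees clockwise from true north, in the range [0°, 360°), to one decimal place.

GNSS5: φ = -8.70889°, λ = -112.05667°
MET5: φ = -8.97972°, λ = -112.18417°
Δλ = -0.1275°
y = sin Δλ · cos φ₂ = -0.002198
x = cos φ₁ sin φ₂ − sin φ₁ cos φ₂ cos Δλ = -0.004727
θ = atan2(y, x) = -155.0633° → 204.9367° (mod 360°)

204.9°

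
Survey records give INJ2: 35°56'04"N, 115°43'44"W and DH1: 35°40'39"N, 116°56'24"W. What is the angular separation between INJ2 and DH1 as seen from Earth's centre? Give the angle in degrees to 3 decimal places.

INJ2: φ = +35.93444°, λ = -115.72889°
DH1: φ = +35.67750°, λ = -116.94000°
Δφ = -0.2569°,  Δλ = -1.2111°
a = sin²(Δφ/2) + cos φ₁ cos φ₂ sin²(Δλ/2) = 0.000078
c = 2·arcsin(√a) = 0.017720 rad = 1.0153°

1.015°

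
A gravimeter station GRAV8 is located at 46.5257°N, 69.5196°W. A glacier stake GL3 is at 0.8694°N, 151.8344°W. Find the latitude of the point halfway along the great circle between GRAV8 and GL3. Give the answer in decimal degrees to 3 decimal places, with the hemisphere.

Bx = cos φ₂ cos Δλ = 0.133715,  By = cos φ₂ sin Δλ = -0.990904
φₘ = atan2(sin φ₁ + sin φ₂, √((cos φ₁ + Bx)² + By²)) = 29.92085°
λₘ = λ₁ + atan2(By, cos φ₁ + Bx) = -119.85111°

29.921°N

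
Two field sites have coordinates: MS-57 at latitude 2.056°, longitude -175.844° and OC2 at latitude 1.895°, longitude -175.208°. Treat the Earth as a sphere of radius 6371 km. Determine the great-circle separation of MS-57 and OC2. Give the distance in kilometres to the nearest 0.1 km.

72.9 km

Δφ = -0.1610°,  Δλ = 0.6360°
a = sin²(Δφ/2) + cos φ₁ cos φ₂ sin²(Δλ/2) = 0.000033
c = 2·arcsin(√a) = 0.011444 rad = 0.6557°
d = R·c = 6371 × 0.011444 = 72.9 km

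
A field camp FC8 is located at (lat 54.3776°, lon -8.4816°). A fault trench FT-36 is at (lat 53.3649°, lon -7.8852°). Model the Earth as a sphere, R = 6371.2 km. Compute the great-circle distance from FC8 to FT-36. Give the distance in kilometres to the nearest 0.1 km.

119.2 km

Δφ = -1.0127°,  Δλ = 0.5964°
a = sin²(Δφ/2) + cos φ₁ cos φ₂ sin²(Δλ/2) = 0.000088
c = 2·arcsin(√a) = 0.018710 rad = 1.0720°
d = R·c = 6371.2 × 0.018710 = 119.2 km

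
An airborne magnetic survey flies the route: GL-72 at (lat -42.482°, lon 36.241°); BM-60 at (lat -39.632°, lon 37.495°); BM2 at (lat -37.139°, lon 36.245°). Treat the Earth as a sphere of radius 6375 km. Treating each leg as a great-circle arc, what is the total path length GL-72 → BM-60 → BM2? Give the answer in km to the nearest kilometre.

632 km

GL-72→BM-60: c = 0.052406 rad, d = 334.09 km
BM-60→BM2: c = 0.046750 rad, d = 298.03 km
Total = 334.09 + 298.03 = 632.12 km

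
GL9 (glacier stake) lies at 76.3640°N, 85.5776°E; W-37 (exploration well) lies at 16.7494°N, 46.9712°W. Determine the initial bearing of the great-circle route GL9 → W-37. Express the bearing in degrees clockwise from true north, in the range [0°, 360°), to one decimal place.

314.7°

Δλ = -132.5488°
y = sin Δλ · cos φ₂ = -0.705447
x = cos φ₁ sin φ₂ − sin φ₁ cos φ₂ cos Δλ = 0.697218
θ = atan2(y, x) = -45.3361° → 314.6639° (mod 360°)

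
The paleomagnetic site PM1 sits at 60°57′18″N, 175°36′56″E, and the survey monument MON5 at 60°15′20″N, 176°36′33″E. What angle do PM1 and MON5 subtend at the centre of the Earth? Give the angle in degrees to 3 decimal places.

PM1: φ = +60.95500°, λ = +175.61556°
MON5: φ = +60.25556°, λ = +176.60917°
Δφ = -0.6994°,  Δλ = 0.9936°
a = sin²(Δφ/2) + cos φ₁ cos φ₂ sin²(Δλ/2) = 0.000055
c = 2·arcsin(√a) = 0.014882 rad = 0.8527°

0.853°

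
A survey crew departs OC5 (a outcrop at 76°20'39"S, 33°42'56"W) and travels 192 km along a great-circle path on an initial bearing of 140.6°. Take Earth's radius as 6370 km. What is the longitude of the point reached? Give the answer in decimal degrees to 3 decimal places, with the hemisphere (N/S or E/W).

28.592°W

OC5: φ = -76.34417°, λ = -33.71556°
δ = d/R = 192/6370 = 0.030141 rad
φ₂ = arcsin(sin φ₁ cos δ + cos φ₁ sin δ cos θ)
   = arcsin(-0.97173·0.99955 + 0.23609·0.03014·-0.77273) = -77.63091°
λ₂ = λ₁ + atan2(sin θ sin δ cos φ₁, cos δ − sin φ₁ sin φ₂) = -28.59225°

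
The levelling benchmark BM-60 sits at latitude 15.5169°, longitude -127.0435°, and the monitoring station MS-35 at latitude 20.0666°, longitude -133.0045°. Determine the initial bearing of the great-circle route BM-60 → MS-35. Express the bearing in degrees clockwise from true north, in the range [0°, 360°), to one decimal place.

309.6°

Δλ = -5.9610°
y = sin Δλ · cos φ₂ = -0.097547
x = cos φ₁ sin φ₂ − sin φ₁ cos φ₂ cos Δλ = 0.080683
θ = atan2(y, x) = -50.4054° → 309.5946° (mod 360°)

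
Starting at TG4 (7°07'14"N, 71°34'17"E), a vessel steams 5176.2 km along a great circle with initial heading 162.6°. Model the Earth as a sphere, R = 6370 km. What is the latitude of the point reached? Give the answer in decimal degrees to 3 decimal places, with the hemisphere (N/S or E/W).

37.032°S

TG4: φ = +7.12056°, λ = +71.57139°
δ = d/R = 5176.2/6370 = 0.812590 rad
φ₂ = arcsin(sin φ₁ cos δ + cos φ₁ sin δ cos θ)
   = arcsin(0.12396·0.68762 + 0.99229·0.72607·-0.95424) = -37.03242°
λ₂ = λ₁ + atan2(sin θ sin δ cos φ₁, cos δ − sin φ₁ sin φ₂) = 87.35385°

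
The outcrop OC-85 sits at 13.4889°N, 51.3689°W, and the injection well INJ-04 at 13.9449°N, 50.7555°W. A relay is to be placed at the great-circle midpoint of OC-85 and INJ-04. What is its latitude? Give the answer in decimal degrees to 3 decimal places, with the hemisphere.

13.717°N

Bx = cos φ₂ cos Δλ = 0.970472,  By = cos φ₂ sin Δλ = 0.010390
φₘ = atan2(sin φ₁ + sin φ₂, √((cos φ₁ + Bx)² + By²)) = 13.71709°
λₘ = λ₁ + atan2(By, cos φ₁ + Bx) = -51.06250°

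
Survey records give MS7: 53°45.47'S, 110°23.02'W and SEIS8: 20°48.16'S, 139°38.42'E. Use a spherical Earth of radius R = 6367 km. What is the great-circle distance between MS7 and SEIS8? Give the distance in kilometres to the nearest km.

MS7: φ = -53.75783°, λ = -110.38367°
SEIS8: φ = -20.80267°, λ = +139.64033°
Δφ = 32.9552°,  Δλ = -109.9760°
a = sin²(Δφ/2) + cos φ₁ cos φ₂ sin²(Δλ/2) = 0.451182
c = 2·arcsin(√a) = 1.473005 rad = 84.3970°
d = R·c = 6367 × 1.473005 = 9378.6 km

9379 km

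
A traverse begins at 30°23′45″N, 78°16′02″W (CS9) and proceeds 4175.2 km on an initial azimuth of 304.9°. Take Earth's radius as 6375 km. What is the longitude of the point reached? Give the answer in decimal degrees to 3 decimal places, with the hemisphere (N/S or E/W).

CS9: φ = +30.39583°, λ = -78.26722°
δ = d/R = 4175.2/6375 = 0.654933 rad
φ₂ = arcsin(sin φ₁ cos δ + cos φ₁ sin δ cos θ)
   = arcsin(0.50597·0.79309 + 0.86255·0.60911·0.57215) = 44.57777°
λ₂ = λ₁ + atan2(sin θ sin δ cos φ₁, cos δ − sin φ₁ sin φ₂) = -122.80142°

122.801°W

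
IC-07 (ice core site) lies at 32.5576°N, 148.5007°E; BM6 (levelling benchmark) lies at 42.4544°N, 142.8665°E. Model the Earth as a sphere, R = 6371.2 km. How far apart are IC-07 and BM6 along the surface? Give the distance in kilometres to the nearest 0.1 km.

Δφ = 9.8968°,  Δλ = -5.6342°
a = sin²(Δφ/2) + cos φ₁ cos φ₂ sin²(Δλ/2) = 0.008943
c = 2·arcsin(√a) = 0.189414 rad = 10.8526°
d = R·c = 6371.2 × 0.189414 = 1206.8 km

1206.8 km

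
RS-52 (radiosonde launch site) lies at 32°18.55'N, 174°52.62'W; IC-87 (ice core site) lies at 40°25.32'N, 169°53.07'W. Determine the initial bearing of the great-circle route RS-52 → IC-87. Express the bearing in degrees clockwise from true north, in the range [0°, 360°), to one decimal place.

24.9°

RS-52: φ = +32.30917°, λ = -174.87700°
IC-87: φ = +40.42200°, λ = -169.88450°
Δλ = 4.9925°
y = sin Δλ · cos φ₂ = 0.066251
x = cos φ₁ sin φ₂ − sin φ₁ cos φ₂ cos Δλ = 0.142667
θ = atan2(y, x) = 24.9092° → 24.9092° (mod 360°)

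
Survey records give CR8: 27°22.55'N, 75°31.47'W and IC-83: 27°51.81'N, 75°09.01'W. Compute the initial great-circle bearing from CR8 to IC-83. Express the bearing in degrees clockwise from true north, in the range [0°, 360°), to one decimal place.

CR8: φ = +27.37583°, λ = -75.52450°
IC-83: φ = +27.86350°, λ = -75.15017°
Δλ = 0.3743°
y = sin Δλ · cos φ₂ = 0.005776
x = cos φ₁ sin φ₂ − sin φ₁ cos φ₂ cos Δλ = 0.008520
θ = atan2(y, x) = 34.1341° → 34.1341° (mod 360°)

34.1°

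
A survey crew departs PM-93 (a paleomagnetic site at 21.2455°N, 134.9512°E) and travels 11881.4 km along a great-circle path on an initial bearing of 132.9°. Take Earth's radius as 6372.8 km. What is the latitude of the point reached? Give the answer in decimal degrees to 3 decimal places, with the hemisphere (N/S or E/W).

45.412°S

δ = d/R = 11881.4/6372.8 = 1.864392 rad
φ₂ = arcsin(sin φ₁ cos δ + cos φ₁ sin δ cos θ)
   = arcsin(0.36236·-0.28940 + 0.93204·0.95721·-0.68072) = -45.41214°
λ₂ = λ₁ + atan2(sin θ sin δ cos φ₁, cos δ − sin φ₁ sin φ₂) = -132.30428°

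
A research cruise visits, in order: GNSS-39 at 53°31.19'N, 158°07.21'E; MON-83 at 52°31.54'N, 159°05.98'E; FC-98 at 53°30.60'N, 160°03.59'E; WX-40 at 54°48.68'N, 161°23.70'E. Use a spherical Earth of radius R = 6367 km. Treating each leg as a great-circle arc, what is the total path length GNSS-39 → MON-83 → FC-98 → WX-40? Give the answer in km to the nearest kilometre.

GNSS-39: φ = +53.51983°, λ = +158.12017°
MON-83: φ = +52.52567°, λ = +159.09967°
FC-98: φ = +53.51000°, λ = +160.05983°
WX-40: φ = +54.81133°, λ = +161.39500°
GNSS-39→MON-83: c = 0.020169 rad, d = 128.42 km
MON-83→FC-98: c = 0.019919 rad, d = 126.82 km
FC-98→WX-40: c = 0.026495 rad, d = 168.69 km
Total = 128.42 + 126.82 + 168.69 = 423.93 km

424 km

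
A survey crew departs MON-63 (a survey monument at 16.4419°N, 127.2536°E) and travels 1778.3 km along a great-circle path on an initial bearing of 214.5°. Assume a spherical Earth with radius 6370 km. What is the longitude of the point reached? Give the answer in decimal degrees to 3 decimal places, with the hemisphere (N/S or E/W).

δ = d/R = 1778.3/6370 = 0.279168 rad
φ₂ = arcsin(sin φ₁ cos δ + cos φ₁ sin δ cos θ)
   = arcsin(0.28304·0.96129 + 0.95911·0.27556·-0.82413) = 3.11146°
λ₂ = λ₁ + atan2(sin θ sin δ cos φ₁, cos δ − sin φ₁ sin φ₂) = 118.26099°

118.261°E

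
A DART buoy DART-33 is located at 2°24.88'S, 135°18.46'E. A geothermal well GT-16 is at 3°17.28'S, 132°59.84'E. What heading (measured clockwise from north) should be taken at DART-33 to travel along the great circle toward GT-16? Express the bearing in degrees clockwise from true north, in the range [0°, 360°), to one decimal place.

249.2°

DART-33: φ = -2.41467°, λ = +135.30767°
GT-16: φ = -3.28800°, λ = +132.99733°
Δλ = -2.3103°
y = sin Δλ · cos φ₂ = -0.040246
x = cos φ₁ sin φ₂ − sin φ₁ cos φ₂ cos Δλ = -0.015276
θ = atan2(y, x) = -110.7854° → 249.2146° (mod 360°)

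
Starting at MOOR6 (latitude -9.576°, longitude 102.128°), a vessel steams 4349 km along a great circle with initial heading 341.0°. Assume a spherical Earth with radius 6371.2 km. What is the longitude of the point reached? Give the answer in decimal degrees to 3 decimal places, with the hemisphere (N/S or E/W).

88.762°E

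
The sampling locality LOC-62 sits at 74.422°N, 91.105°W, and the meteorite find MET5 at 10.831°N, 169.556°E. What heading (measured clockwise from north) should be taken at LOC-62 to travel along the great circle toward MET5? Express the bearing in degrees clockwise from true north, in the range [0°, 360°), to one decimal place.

Δλ = -99.3390°
y = sin Δλ · cos φ₂ = -0.969167
x = cos φ₁ sin φ₂ − sin φ₁ cos φ₂ cos Δλ = 0.203994
θ = atan2(y, x) = -78.1137° → 281.8863° (mod 360°)

281.9°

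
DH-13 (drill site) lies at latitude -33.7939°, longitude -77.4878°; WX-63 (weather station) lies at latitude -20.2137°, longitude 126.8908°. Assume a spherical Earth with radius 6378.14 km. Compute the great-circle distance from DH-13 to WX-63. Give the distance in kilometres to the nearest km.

Δφ = 13.5802°,  Δλ = -155.6214°
a = sin²(Δφ/2) + cos φ₁ cos φ₂ sin²(Δλ/2) = 0.759072
c = 2·arcsin(√a) = 2.115476 rad = 121.2078°
d = R·c = 6378.14 × 2.115476 = 13492.8 km

13493 km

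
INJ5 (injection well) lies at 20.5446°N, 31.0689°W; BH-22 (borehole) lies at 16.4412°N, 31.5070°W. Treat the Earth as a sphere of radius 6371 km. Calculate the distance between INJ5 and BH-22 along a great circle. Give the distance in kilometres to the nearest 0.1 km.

458.6 km

Δφ = -4.1034°,  Δλ = -0.4381°
a = sin²(Δφ/2) + cos φ₁ cos φ₂ sin²(Δλ/2) = 0.001295
c = 2·arcsin(√a) = 0.071984 rad = 4.1244°
d = R·c = 6371 × 0.071984 = 458.6 km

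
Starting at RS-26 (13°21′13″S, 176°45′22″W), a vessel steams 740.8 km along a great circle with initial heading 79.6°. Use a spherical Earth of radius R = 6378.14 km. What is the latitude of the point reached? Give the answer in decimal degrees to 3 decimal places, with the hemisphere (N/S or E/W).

12.067°S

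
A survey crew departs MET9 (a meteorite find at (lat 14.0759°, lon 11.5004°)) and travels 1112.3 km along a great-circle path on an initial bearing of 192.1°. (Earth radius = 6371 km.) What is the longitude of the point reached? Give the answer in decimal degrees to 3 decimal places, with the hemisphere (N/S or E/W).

9.408°E

δ = d/R = 1112.3/6371 = 0.174588 rad
φ₂ = arcsin(sin φ₁ cos δ + cos φ₁ sin δ cos θ)
   = arcsin(0.24321·0.98480 + 0.96997·0.17370·-0.97778) = 4.28779°
λ₂ = λ₁ + atan2(sin θ sin δ cos φ₁, cos δ − sin φ₁ sin φ₂) = 9.40787°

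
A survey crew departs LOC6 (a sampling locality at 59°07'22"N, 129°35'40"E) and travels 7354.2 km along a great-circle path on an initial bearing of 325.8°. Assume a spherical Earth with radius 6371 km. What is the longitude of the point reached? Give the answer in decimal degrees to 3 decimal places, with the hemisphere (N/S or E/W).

LOC6: φ = +59.12278°, λ = +129.59444°
δ = d/R = 7354.2/6371 = 1.154324 rad
φ₂ = arcsin(sin φ₁ cos δ + cos φ₁ sin δ cos θ)
   = arcsin(0.85827·0.40454 + 0.51320·0.91452·0.82708) = 47.33909°
λ₂ = λ₁ + atan2(sin θ sin δ cos φ₁, cos δ − sin φ₁ sin φ₂) = -1.06902°

1.069°W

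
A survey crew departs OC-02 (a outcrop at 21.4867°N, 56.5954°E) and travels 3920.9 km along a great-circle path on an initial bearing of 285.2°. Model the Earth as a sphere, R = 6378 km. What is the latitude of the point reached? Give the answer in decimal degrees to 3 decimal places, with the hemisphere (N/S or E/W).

δ = d/R = 3920.9/6378 = 0.614754 rad
φ₂ = arcsin(sin φ₁ cos δ + cos φ₁ sin δ cos θ)
   = arcsin(0.36629·0.81692 + 0.93050·0.57676·0.26219) = 26.09969°
λ₂ = λ₁ + atan2(sin θ sin δ cos φ₁, cos δ − sin φ₁ sin φ₂) = 18.29538°

26.100°N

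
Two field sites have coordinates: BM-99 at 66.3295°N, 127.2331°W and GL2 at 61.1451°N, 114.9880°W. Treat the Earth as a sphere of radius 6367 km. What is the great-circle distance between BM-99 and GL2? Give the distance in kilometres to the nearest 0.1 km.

830.7 km

Δφ = -5.1844°,  Δλ = 12.2451°
a = sin²(Δφ/2) + cos φ₁ cos φ₂ sin²(Δλ/2) = 0.004249
c = 2·arcsin(√a) = 0.130468 rad = 7.4753°
d = R·c = 6367 × 0.130468 = 830.7 km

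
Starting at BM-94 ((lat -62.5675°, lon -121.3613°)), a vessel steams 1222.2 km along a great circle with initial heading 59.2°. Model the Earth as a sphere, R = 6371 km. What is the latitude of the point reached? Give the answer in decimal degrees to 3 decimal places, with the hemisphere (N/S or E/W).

55.720°S

δ = d/R = 1222.2/6371 = 0.191838 rad
φ₂ = arcsin(sin φ₁ cos δ + cos φ₁ sin δ cos θ)
   = arcsin(-0.88755·0.98166 + 0.46070·0.19066·0.51204) = -55.72000°
λ₂ = λ₁ + atan2(sin θ sin δ cos φ₁, cos δ − sin φ₁ sin φ₂) = -104.45727°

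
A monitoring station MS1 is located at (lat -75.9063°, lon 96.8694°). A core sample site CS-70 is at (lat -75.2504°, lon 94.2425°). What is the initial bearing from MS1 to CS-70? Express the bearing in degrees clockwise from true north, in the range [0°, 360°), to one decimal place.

Δλ = -2.6269°
y = sin Δλ · cos φ₂ = -0.011669
x = cos φ₁ sin φ₂ − sin φ₁ cos φ₂ cos Δλ = 0.011188
θ = atan2(y, x) = -46.2049° → 313.7951° (mod 360°)

313.8°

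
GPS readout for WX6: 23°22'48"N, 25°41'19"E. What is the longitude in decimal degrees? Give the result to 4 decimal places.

25° + 41′/60 + 19″/3600 = 25 + 0.68333 + 0.00528 = 25.6886°

25.6886°E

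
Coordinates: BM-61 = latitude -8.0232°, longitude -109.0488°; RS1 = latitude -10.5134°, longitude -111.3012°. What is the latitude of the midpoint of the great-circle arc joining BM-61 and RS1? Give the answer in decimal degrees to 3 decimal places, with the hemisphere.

Bx = cos φ₂ cos Δλ = 0.982453,  By = cos φ₂ sin Δλ = -0.038642
φₘ = atan2(sin φ₁ + sin φ₂, √((cos φ₁ + Bx)² + By²)) = -9.27006°
λₘ = λ₁ + atan2(By, cos φ₁ + Bx) = -110.17101°

9.270°S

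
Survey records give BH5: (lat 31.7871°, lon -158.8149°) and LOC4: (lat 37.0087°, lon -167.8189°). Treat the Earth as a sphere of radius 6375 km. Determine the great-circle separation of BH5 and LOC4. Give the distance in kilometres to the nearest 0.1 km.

Δφ = 5.2216°,  Δλ = -9.0040°
a = sin²(Δφ/2) + cos φ₁ cos φ₂ sin²(Δλ/2) = 0.006257
c = 2·arcsin(√a) = 0.158368 rad = 9.0738°
d = R·c = 6375 × 0.158368 = 1009.6 km

1009.6 km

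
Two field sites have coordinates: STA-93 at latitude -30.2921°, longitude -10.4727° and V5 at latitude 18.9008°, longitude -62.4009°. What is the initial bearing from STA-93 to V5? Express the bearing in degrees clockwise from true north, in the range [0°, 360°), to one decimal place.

Δλ = -51.9282°
y = sin Δλ · cos φ₂ = -0.744791
x = cos φ₁ sin φ₂ − sin φ₁ cos φ₂ cos Δλ = 0.573974
θ = atan2(y, x) = -52.3803° → 307.6197° (mod 360°)

307.6°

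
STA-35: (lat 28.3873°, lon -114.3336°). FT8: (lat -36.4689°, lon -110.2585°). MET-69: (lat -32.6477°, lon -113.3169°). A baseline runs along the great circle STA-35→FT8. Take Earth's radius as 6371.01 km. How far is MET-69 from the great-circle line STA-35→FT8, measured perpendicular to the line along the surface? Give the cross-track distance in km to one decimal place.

256.6 km

δ₁₃ = central angle STA-35→MET-69 = 1.065395 rad  (haversine)
θ₁₃ = bearing STA-35→MET-69 = 179.022°,  θ₁₂ = bearing STA-35→FT8 = 176.384°
dₓₜ = R·arcsin(sin δ₁₃ · sin(θ₁₃ − θ₁₂)) = 6371.01·arcsin(0.87498·sin(2.638°)) = 256.617 km
|dₓₜ| = 256.617 km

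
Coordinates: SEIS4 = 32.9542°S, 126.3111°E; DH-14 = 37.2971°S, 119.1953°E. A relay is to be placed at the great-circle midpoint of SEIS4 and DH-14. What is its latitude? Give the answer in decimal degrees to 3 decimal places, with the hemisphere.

Bx = cos φ₂ cos Δλ = 0.789377,  By = cos φ₂ sin Δλ = -0.098543
φₘ = atan2(sin φ₁ + sin φ₂, √((cos φ₁ + Bx)² + By²)) = -35.17765°
λₘ = λ₁ + atan2(By, cos φ₁ + Bx) = 122.84823°

35.178°S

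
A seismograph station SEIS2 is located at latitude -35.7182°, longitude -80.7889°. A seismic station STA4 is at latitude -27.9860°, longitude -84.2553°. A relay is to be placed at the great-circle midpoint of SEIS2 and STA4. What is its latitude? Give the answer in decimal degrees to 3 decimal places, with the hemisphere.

Bx = cos φ₂ cos Δλ = 0.881447,  By = cos φ₂ sin Δλ = -0.053393
φₘ = atan2(sin φ₁ + sin φ₂, √((cos φ₁ + Bx)² + By²)) = -31.86383°
λₘ = λ₁ + atan2(By, cos φ₁ + Bx) = -82.59489°

31.864°S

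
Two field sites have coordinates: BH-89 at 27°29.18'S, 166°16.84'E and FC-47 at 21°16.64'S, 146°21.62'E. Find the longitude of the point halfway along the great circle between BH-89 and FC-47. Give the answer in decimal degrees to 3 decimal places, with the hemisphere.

BH-89: φ = -27.48633°, λ = +166.28067°
FC-47: φ = -21.27733°, λ = +146.36033°
Bx = cos φ₂ cos Δλ = 0.876081,  By = cos φ₂ sin Δλ = -0.317488
φₘ = atan2(sin φ₁ + sin φ₂, √((cos φ₁ + Bx)² + By²)) = -24.71043°
λₘ = λ₁ + atan2(By, cos φ₁ + Bx) = 156.07316°

156.073°E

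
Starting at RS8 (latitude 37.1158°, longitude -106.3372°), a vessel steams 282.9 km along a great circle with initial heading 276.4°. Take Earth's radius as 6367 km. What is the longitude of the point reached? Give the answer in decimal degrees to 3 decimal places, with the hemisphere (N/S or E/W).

109.521°W

δ = d/R = 282.9/6367 = 0.044432 rad
φ₂ = arcsin(sin φ₁ cos δ + cos φ₁ sin δ cos θ)
   = arcsin(0.60343·0.99901 + 0.79742·0.04442·0.11147) = 37.35708°
λ₂ = λ₁ + atan2(sin θ sin δ cos φ₁, cos δ − sin φ₁ sin φ₂) = -109.52059°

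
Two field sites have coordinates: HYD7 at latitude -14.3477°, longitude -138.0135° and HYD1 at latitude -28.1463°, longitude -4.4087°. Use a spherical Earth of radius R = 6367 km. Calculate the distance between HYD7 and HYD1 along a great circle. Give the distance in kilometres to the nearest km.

Δφ = -13.7986°,  Δλ = 133.6048°
a = sin²(Δφ/2) + cos φ₁ cos φ₂ sin²(Δλ/2) = 0.736130
c = 2·arcsin(√a) = 2.062648 rad = 118.1810°
d = R·c = 6367 × 2.062648 = 13132.9 km

13133 km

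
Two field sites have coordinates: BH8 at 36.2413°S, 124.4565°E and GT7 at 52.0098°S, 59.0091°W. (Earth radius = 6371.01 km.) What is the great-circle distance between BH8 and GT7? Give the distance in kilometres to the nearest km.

Δφ = -15.7685°,  Δλ = 176.5344°
a = sin²(Δφ/2) + cos φ₁ cos φ₂ sin²(Δλ/2) = 0.514806
c = 2·arcsin(√a) = 1.600412 rad = 91.6969°
d = R·c = 6371.01 × 1.600412 = 10196.2 km

10196 km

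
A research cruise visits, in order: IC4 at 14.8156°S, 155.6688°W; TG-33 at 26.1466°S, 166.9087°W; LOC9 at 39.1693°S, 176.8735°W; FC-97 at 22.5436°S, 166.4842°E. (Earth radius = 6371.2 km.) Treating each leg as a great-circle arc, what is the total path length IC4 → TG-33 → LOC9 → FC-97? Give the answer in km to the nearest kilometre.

5867 km

IC4→TG-33: c = 0.269653 rad, d = 1718.02 km
TG-33→LOC9: c = 0.269958 rad, d = 1719.96 km
LOC9→FC-97: c = 0.381250 rad, d = 2429.02 km
Total = 1718.02 + 1719.96 + 2429.02 = 5866.99 km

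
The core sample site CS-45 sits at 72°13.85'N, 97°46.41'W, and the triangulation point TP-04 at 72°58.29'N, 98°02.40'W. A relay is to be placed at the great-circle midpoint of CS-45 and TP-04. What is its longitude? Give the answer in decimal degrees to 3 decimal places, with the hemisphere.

97.904°W

CS-45: φ = +72.23083°, λ = -97.77350°
TP-04: φ = +72.97150°, λ = -98.04000°
Bx = cos φ₂ cos Δλ = 0.292844,  By = cos φ₂ sin Δλ = -0.001362
φₘ = atan2(sin φ₁ + sin φ₂, √((cos φ₁ + Bx)² + By²)) = 72.60121°
λₘ = λ₁ + atan2(By, cos φ₁ + Bx) = -97.90400°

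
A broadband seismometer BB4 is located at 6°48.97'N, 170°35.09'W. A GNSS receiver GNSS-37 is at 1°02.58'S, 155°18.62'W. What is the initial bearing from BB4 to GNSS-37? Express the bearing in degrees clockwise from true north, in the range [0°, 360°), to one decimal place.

116.7°

BB4: φ = +6.81617°, λ = -170.58483°
GNSS-37: φ = -1.04300°, λ = -155.31033°
Δλ = 15.2745°
y = sin Δλ · cos φ₂ = 0.263400
x = cos φ₁ sin φ₂ − sin φ₁ cos φ₂ cos Δλ = -0.132547
θ = atan2(y, x) = 116.7122° → 116.7122° (mod 360°)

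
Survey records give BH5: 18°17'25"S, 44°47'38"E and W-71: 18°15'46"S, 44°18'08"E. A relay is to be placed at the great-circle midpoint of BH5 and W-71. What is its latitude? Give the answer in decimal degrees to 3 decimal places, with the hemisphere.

BH5: φ = -18.29028°, λ = +44.79389°
W-71: φ = -18.26278°, λ = +44.30222°
Bx = cos φ₂ cos Δλ = 0.949594,  By = cos φ₂ sin Δλ = -0.008149
φₘ = atan2(sin φ₁ + sin φ₂, √((cos φ₁ + Bx)² + By²)) = -18.27668°
λₘ = λ₁ + atan2(By, cos φ₁ + Bx) = 44.54804°

18.277°S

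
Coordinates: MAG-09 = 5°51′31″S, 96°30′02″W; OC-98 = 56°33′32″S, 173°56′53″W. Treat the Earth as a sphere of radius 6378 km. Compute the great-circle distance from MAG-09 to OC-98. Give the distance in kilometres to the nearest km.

MAG-09: φ = -5.85861°, λ = -96.50056°
OC-98: φ = -56.55889°, λ = -173.94806°
Δφ = -50.7003°,  Δλ = -77.4475°
a = sin²(Δφ/2) + cos φ₁ cos φ₂ sin²(Δλ/2) = 0.397841
c = 2·arcsin(√a) = 1.365029 rad = 78.2104°
d = R·c = 6378 × 1.365029 = 8706.2 km

8706 km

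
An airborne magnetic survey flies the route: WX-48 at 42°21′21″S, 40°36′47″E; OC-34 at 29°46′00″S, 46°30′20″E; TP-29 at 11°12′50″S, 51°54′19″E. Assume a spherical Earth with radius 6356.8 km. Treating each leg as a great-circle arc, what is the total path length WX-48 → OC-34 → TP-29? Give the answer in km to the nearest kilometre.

WX-48: φ = -42.35583°, λ = +40.61306°
OC-34: φ = -29.76667°, λ = +46.50556°
TP-29: φ = -11.21389°, λ = +51.90528°
WX-48→OC-34: c = 0.234767 rad, d = 1492.37 km
OC-34→TP-29: c = 0.335480 rad, d = 2132.58 km
Total = 1492.37 + 2132.58 = 3624.94 km

3625 km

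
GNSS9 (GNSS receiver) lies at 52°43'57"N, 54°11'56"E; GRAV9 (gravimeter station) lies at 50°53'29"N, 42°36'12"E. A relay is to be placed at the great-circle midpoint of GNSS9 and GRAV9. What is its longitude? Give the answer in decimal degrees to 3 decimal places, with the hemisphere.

GNSS9: φ = +52.73250°, λ = +54.19889°
GRAV9: φ = +50.89139°, λ = +42.60333°
Bx = cos φ₂ cos Δλ = 0.617918,  By = cos φ₂ sin Δλ = -0.126790
φₘ = atan2(sin φ₁ + sin φ₂, √((cos φ₁ + Bx)² + By²)) = 51.95458°
λₘ = λ₁ + atan2(By, cos φ₁ + Bx) = 48.28227°

48.282°E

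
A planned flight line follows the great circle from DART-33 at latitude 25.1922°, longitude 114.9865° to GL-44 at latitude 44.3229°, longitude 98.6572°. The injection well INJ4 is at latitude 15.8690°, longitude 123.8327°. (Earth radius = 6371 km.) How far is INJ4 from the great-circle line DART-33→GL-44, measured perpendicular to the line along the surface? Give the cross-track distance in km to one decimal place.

δ₁₃ = central angle DART-33→INJ4 = 0.217516 rad  (haversine)
θ₁₃ = bearing DART-33→INJ4 = 136.730°,  θ₁₂ = bearing DART-33→GL-44 = 329.392°
dₓₜ = R·arcsin(sin δ₁₃ · sin(θ₁₃ − θ₁₂)) = 6371·arcsin(0.21580·sin(-192.663°)) = 301.500 km
|dₓₜ| = 301.500 km

301.5 km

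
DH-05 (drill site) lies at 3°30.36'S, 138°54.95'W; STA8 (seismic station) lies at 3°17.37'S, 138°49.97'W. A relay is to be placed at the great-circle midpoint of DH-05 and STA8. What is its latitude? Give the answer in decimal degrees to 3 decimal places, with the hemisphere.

3.398°S

DH-05: φ = -3.50600°, λ = -138.91583°
STA8: φ = -3.28950°, λ = -138.83283°
Bx = cos φ₂ cos Δλ = 0.998351,  By = cos φ₂ sin Δλ = 0.001446
φₘ = atan2(sin φ₁ + sin φ₂, √((cos φ₁ + Bx)² + By²)) = -3.39775°
λₘ = λ₁ + atan2(By, cos φ₁ + Bx) = -138.87433°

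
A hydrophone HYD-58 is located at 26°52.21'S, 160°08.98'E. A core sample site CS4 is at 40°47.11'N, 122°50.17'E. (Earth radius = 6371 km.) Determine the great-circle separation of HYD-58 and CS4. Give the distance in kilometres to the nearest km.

8451 km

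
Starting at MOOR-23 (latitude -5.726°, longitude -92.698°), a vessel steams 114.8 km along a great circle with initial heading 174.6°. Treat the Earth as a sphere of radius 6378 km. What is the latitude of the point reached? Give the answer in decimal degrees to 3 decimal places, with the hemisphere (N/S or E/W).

6.753°S

δ = d/R = 114.8/6378 = 0.017999 rad
φ₂ = arcsin(sin φ₁ cos δ + cos φ₁ sin δ cos θ)
   = arcsin(-0.09977·0.99984 + 0.99501·0.01800·-0.99556) = -6.75270°
λ₂ = λ₁ + atan2(sin θ sin δ cos φ₁, cos δ − sin φ₁ sin φ₂) = -92.60027°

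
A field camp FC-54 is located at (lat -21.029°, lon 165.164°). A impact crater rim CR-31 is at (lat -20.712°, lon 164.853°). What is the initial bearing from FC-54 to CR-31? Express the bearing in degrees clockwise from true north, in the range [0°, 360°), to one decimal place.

Δλ = -0.3110°
y = sin Δλ · cos φ₂ = -0.005077
x = cos φ₁ sin φ₂ − sin φ₁ cos φ₂ cos Δλ = 0.005528
θ = atan2(y, x) = -42.5671° → 317.4329° (mod 360°)

317.4°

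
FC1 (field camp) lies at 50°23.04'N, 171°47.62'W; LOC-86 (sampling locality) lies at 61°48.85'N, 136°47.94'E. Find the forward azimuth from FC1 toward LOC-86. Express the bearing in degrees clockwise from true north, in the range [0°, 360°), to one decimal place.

FC1: φ = +50.38400°, λ = -171.79367°
LOC-86: φ = +61.81417°, λ = +136.79900°
Δλ = -51.4073°
y = sin Δλ · cos φ₂ = -0.369176
x = cos φ₁ sin φ₂ − sin φ₁ cos φ₂ cos Δλ = 0.335063
θ = atan2(y, x) = -47.7732° → 312.2268° (mod 360°)

312.2°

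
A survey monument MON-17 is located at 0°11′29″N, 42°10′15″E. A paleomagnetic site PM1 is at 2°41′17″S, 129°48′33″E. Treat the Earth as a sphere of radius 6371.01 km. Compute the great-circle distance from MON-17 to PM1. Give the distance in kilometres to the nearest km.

MON-17: φ = +0.19139°, λ = +42.17083°
PM1: φ = -2.68806°, λ = +129.80917°
Δφ = -2.8794°,  Δλ = 87.6383°
a = sin²(Δφ/2) + cos φ₁ cos φ₂ sin²(Δλ/2) = 0.479498
c = 2·arcsin(√a) = 1.529780 rad = 87.6499°
d = R·c = 6371.01 × 1.529780 = 9746.2 km

9746 km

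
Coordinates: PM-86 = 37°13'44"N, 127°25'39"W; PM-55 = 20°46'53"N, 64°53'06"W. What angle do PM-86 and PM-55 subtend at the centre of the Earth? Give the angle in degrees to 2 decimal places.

56.09°

PM-86: φ = +37.22889°, λ = -127.42750°
PM-55: φ = +20.78139°, λ = -64.88500°
Δφ = -16.4475°,  Δλ = 62.5425°
a = sin²(Δφ/2) + cos φ₁ cos φ₂ sin²(Δλ/2) = 0.221049
c = 2·arcsin(√a) = 0.978940 rad = 56.0891°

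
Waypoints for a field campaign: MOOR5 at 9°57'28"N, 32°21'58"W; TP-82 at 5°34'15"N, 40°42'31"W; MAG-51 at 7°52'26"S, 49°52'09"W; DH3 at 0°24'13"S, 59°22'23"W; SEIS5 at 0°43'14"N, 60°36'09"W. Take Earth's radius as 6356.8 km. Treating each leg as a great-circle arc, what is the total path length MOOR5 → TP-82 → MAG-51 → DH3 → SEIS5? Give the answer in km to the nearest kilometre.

4365 km

MOOR5: φ = +9.95778°, λ = -32.36611°
TP-82: φ = +5.57083°, λ = -40.70861°
MAG-51: φ = -7.87389°, λ = -49.86917°
DH3: φ = -0.40361°, λ = -59.37306°
SEIS5: φ = +0.72056°, λ = -60.60250°
MOOR5→TP-82: c = 0.163293 rad, d = 1038.02 km
TP-82→MAG-51: c = 0.283720 rad, d = 1803.55 km
MAG-51→DH3: c = 0.210548 rad, d = 1338.41 km
DH3→SEIS5: c = 0.029075 rad, d = 184.83 km
Total = 1038.02 + 1803.55 + 1338.41 + 184.83 = 4364.81 km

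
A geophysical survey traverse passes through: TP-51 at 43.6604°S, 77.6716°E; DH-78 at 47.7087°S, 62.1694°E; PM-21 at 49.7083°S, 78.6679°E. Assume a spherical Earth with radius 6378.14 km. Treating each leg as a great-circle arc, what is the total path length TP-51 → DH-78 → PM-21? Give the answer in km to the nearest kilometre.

TP-51→DH-78: c = 0.201362 rad, d = 1284.32 km
DH-78→PM-21: c = 0.192784 rad, d = 1229.60 km
Total = 1284.32 + 1229.60 = 2513.92 km

2514 km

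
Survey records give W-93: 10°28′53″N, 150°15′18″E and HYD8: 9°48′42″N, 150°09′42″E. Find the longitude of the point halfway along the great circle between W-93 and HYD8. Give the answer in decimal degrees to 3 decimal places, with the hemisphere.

W-93: φ = +10.48139°, λ = +150.25500°
HYD8: φ = +9.81167°, λ = +150.16167°
Bx = cos φ₂ cos Δλ = 0.985372,  By = cos φ₂ sin Δλ = -0.001605
φₘ = atan2(sin φ₁ + sin φ₂, √((cos φ₁ + Bx)² + By²)) = 10.14653°
λₘ = λ₁ + atan2(By, cos φ₁ + Bx) = 150.20828°

150.208°E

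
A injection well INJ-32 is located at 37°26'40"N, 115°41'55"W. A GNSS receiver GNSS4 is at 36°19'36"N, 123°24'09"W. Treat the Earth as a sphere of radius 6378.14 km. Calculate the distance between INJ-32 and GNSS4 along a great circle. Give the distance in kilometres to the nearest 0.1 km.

696.9 km

INJ-32: φ = +37.44444°, λ = -115.69861°
GNSS4: φ = +36.32667°, λ = -123.40250°
Δφ = -1.1178°,  Δλ = -7.7039°
a = sin²(Δφ/2) + cos φ₁ cos φ₂ sin²(Δλ/2) = 0.002982
c = 2·arcsin(√a) = 0.109266 rad = 6.2605°
d = R·c = 6378.14 × 0.109266 = 696.9 km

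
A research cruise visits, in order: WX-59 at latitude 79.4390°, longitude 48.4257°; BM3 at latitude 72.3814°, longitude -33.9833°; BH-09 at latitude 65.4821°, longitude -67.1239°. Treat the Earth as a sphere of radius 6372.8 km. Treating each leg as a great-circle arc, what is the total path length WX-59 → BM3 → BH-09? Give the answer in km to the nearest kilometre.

3640 km

WX-59→BM3: c = 0.335409 rad, d = 2137.49 km
BM3→BH-09: c = 0.235804 rad, d = 1502.73 km
Total = 2137.49 + 1502.73 = 3640.23 km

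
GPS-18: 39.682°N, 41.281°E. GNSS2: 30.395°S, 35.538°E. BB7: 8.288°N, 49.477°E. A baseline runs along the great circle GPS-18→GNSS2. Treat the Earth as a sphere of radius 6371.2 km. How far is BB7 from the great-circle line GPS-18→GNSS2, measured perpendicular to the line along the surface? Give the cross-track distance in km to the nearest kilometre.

δ₁₃ = central angle GPS-18→BB7 = 0.562683 rad  (haversine)
θ₁₃ = bearing GPS-18→BB7 = 164.666°,  θ₁₂ = bearing GPS-18→GNSS2 = 185.261°
dₓₜ = R·arcsin(sin δ₁₃ · sin(θ₁₃ − θ₁₂)) = 6371.2·arcsin(0.53346·sin(-20.595°)) = -1202.675 km
|dₓₜ| = 1202.675 km

1203 km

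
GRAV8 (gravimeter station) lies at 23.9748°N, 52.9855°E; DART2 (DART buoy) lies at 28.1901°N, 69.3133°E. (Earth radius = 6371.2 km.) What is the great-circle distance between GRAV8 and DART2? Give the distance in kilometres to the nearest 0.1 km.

1695.1 km

Δφ = 4.2153°,  Δλ = 16.3278°
a = sin²(Δφ/2) + cos φ₁ cos φ₂ sin²(Δλ/2) = 0.017593
c = 2·arcsin(√a) = 0.266059 rad = 15.2441°
d = R·c = 6371.2 × 0.266059 = 1695.1 km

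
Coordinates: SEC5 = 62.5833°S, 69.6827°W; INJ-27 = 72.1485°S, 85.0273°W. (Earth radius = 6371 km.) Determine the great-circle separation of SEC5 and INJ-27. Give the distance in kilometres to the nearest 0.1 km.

Δφ = -9.5652°,  Δλ = -15.3446°
a = sin²(Δφ/2) + cos φ₁ cos φ₂ sin²(Δλ/2) = 0.009467
c = 2·arcsin(√a) = 0.194909 rad = 11.1675°
d = R·c = 6371 × 0.194909 = 1241.8 km

1241.8 km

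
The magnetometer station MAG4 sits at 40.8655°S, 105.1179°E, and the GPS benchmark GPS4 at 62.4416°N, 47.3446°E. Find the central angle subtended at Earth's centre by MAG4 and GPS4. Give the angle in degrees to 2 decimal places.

113.17°

Δφ = 103.3071°,  Δλ = -57.7733°
a = sin²(Δφ/2) + cos φ₁ cos φ₂ sin²(Δλ/2) = 0.696735
c = 2·arcsin(√a) = 1.975199 rad = 113.1706°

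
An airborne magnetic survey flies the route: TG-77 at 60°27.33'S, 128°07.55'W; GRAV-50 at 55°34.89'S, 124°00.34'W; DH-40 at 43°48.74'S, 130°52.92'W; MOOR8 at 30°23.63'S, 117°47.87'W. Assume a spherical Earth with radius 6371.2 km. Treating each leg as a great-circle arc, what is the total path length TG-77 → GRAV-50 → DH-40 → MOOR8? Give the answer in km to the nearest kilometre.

TG-77: φ = -60.45550°, λ = -128.12583°
GRAV-50: φ = -55.58150°, λ = -124.00567°
DH-40: φ = -43.81233°, λ = -130.88200°
MOOR8: φ = -30.39383°, λ = -117.79783°
TG-77→GRAV-50: c = 0.093161 rad, d = 593.55 km
GRAV-50→DH-40: c = 0.219330 rad, d = 1397.40 km
DH-40→MOOR8: c = 0.295895 rad, d = 1885.21 km
Total = 593.55 + 1397.40 + 1885.21 = 3876.15 km

3876 km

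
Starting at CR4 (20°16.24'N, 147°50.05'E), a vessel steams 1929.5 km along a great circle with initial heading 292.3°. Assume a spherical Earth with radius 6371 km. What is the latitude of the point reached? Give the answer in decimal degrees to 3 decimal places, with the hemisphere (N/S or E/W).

25.903°N

CR4: φ = +20.27067°, λ = +147.83417°
δ = d/R = 1929.5/6371 = 0.302857 rad
φ₂ = arcsin(sin φ₁ cos δ + cos φ₁ sin δ cos θ)
   = arcsin(0.34646·0.95449 + 0.93807·0.29825·0.37946) = 25.90311°
λ₂ = λ₁ + atan2(sin θ sin δ cos φ₁, cos δ − sin φ₁ sin φ₂) = 129.97002°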